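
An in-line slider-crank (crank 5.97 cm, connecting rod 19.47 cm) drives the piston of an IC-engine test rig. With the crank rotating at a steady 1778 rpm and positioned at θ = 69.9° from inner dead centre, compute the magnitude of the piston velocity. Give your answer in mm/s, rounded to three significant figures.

11600

ω = 2π·1778/60 = 186.2 rad/s
For an in-line slider-crank, x = r cosθ + √(L² − r² sin²θ), so v = −rω sinθ·[1 + r cosθ/√(L² − r² sin²θ)].
With r = 0.0597 m, L = 0.1947 m, θ = 69.9°: √(L² − r² sin²θ) = 0.18645 m.
v = −0.0597·186.2·0.93909·[1 + 0.0597·0.34366/0.18645] = -11.587 m/s.
|v| = 11.587 m/s = 11587 mm/s.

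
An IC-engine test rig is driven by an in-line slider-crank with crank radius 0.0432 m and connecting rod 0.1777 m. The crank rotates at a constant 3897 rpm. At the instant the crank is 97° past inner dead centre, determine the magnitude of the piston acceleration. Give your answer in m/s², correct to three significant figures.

2620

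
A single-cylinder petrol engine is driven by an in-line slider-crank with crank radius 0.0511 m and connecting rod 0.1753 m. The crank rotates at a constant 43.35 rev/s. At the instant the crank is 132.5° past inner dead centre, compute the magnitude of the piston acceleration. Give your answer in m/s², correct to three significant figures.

2630

ω = 2π·43.4 = 272.4 rad/s
x(θ) = r cosθ + √(L² − r² sin²θ); with ω constant, a = ω²·d²x/dθ².
d²x/dθ² = −r cosθ − r²(cos2θ)/√u − r⁴ sin²2θ/(4u^{3/2}),  u = L² − r² sin²θ = 0.0293107 m².
Substituting r = 0.0511 m, L = 0.1753 m, θ = 132.5°: d²x/dθ² = +0.035515 m.
a = ω²·d²x/dθ² = (272.4)²·(+0.035515) = +2634.8 m/s²;  |a| = 2634.8 m/s².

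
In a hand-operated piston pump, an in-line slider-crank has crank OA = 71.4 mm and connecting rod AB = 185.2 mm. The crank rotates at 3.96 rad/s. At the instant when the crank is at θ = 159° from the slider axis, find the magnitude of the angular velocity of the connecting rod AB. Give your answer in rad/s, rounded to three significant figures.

ω = 3.96 rad/s
The rod makes angle φ with the slider axis where L sinφ = r sinθ; differentiating, L cosφ·φ̇ = r ω cosθ.
L cosφ = √(L² − r² sin²θ) = 0.18342 m.
|ω_rod| = r ω |cosθ| / √(L² − r² sin²θ) = 0.0714·3.96·0.93358/0.18342 = 1.4391 rad/s.

1.44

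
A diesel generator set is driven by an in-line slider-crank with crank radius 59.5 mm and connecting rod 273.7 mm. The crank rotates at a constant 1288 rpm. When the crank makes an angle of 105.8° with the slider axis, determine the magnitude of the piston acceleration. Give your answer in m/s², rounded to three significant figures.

499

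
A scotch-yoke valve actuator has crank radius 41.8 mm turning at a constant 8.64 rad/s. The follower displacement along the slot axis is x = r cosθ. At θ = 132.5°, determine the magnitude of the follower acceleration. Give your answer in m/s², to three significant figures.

ω = 8.64 rad/s
x = r cosθ ⇒ ẍ = −rω² cosθ (ω constant).
|a| = rω²|cosθ| = 0.0418·(8.64)²·|cos 132.5°| = 2.1081 m/s².

2.11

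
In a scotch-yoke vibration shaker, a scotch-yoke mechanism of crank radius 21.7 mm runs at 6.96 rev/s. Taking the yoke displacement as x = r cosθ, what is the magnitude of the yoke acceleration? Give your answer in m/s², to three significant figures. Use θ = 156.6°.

38.1

ω = 43.73 rad/s (from 6.96 rev/s).
x = r cosθ ⇒ ẍ = −rω² cosθ (ω constant).
|a| = rω²|cosθ| = 0.0217·(43.73)²·|cos 156.6°| = 38.086 m/s².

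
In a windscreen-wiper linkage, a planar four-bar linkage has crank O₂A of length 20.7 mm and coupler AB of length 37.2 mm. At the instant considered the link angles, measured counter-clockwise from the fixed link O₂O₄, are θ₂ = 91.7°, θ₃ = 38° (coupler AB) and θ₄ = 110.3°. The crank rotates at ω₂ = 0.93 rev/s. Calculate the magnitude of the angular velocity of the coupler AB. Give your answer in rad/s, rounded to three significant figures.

ω₂ = 5.843 rad/s (from 0.93 rev/s).
Differentiating the loop-closure r₂e^{iθ₂}+r₃e^{iθ₃}=r₁+r₄e^{iθ₄} gives r₂ω₂e^{iθ₂}+r₃ω₃e^{iθ₃}=r₄ω₄e^{iθ₄}.
Eliminating the other unknown: ω₃ = r₂ω₂ sin(θ₄−θ₂) / [r₃ sin(θ₃−θ₄)].
Numerator sine = +0.31896; denominator sine = -0.95266.
Result = 0.0207·5.843·(+0.31896) / (0.0372·(-0.95266)) = -1.0886 rad/s; magnitude 1.0886 rad/s.

1.09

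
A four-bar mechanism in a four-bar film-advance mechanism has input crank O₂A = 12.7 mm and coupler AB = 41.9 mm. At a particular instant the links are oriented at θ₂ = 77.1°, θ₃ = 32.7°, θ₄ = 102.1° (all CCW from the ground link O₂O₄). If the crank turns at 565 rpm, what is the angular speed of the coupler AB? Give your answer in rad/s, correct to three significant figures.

8.10

ω₂ = 59.17 rad/s (from 565 rpm).
Differentiating the loop-closure r₂e^{iθ₂}+r₃e^{iθ₃}=r₁+r₄e^{iθ₄} gives r₂ω₂e^{iθ₂}+r₃ω₃e^{iθ₃}=r₄ω₄e^{iθ₄}.
Eliminating the other unknown: ω₃ = r₂ω₂ sin(θ₄−θ₂) / [r₃ sin(θ₃−θ₄)].
Numerator sine = +0.42262; denominator sine = -0.93606.
Result = 0.0127·59.17·(+0.42262) / (0.0419·(-0.93606)) = -8.0968 rad/s; magnitude 8.0968 rad/s.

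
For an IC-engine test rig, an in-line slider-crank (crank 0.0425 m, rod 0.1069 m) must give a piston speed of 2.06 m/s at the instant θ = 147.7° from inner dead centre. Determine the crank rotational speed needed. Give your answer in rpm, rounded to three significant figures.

1320

For an in-line slider-crank, |v_piston| = rω|sinθ|·[1 + r cosθ/√(L² − r² sin²θ)].
With r = 0.0425 m, L = 0.1069 m, θ = 147.7°: the bracketed kinematic factor |dx/dθ| = 0.0149 m.
ω = v/|dx/dθ| = 2.06/0.0149 = 138.25 rad/s.
N = 60ω/(2π) = 1320.2 rpm.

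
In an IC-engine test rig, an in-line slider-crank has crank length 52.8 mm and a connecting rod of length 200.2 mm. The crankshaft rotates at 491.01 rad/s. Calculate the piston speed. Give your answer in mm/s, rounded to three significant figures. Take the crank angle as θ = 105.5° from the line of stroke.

23200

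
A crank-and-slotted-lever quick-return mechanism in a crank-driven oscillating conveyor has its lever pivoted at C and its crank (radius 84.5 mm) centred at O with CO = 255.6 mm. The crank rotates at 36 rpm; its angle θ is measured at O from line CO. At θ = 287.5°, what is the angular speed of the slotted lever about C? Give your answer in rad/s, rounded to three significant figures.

0.601

ω = 3.77 rad/s (from 36 rpm).
Crank pin A relative to C: A = (d + r cosθ, r sinθ); lever angle φ = atan2(r sinθ, d + r cosθ).
Differentiating tanφ: φ̇ = rω(d cosθ + r)/(d² + r² + 2dr cosθ).
d² + r² + 2dr cosθ = |CA|² = 0.085461 m²;  d cosθ + r = +0.16136 m.
|ω_lever| = |0.0845·3.77·+0.16136| / 0.085461 = 0.60147 rad/s.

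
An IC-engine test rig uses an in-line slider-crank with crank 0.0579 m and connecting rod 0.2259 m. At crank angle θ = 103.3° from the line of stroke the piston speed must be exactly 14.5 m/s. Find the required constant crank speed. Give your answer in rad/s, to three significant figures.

274

For an in-line slider-crank, |v_piston| = rω|sinθ|·[1 + r cosθ/√(L² − r² sin²θ)].
With r = 0.0579 m, L = 0.2259 m, θ = 103.3°: the bracketed kinematic factor |dx/dθ| = 0.052916 m.
ω = v/|dx/dθ| = 14.5/0.052916 = 274.02 rad/s.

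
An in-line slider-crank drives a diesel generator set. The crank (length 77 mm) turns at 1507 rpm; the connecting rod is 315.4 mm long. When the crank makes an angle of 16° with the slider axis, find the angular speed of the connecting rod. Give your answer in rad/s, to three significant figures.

37.1

ω = 157.8 rad/s (converted from 1507 rpm).
The rod makes angle φ with the slider axis where L sinφ = r sinθ; differentiating, L cosφ·φ̇ = r ω cosθ.
L cosφ = √(L² − r² sin²θ) = 0.31469 m.
|ω_rod| = r ω |cosθ| / √(L² − r² sin²θ) = 0.077·157.8·0.96126/0.31469 = 37.119 rad/s.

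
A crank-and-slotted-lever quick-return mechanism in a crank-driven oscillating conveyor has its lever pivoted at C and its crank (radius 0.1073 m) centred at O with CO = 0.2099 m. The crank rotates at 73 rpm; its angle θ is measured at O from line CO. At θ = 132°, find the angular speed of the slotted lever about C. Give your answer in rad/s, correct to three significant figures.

1.07

ω = 7.645 rad/s (from 73 rpm).
Crank pin A relative to C: A = (d + r cosθ, r sinθ); lever angle φ = atan2(r sinθ, d + r cosθ).
Differentiating tanφ: φ̇ = rω(d cosθ + r)/(d² + r² + 2dr cosθ).
d² + r² + 2dr cosθ = |CA|² = 0.0254306 m²;  d cosθ + r = -0.033151 m.
|ω_lever| = |0.1073·7.645·-0.033151| / 0.0254306 = 1.0693 rad/s.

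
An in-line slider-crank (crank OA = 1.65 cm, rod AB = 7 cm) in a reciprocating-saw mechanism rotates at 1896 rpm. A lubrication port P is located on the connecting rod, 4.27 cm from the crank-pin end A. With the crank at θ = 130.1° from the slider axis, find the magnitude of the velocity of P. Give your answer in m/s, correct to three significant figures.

ω = 198.5 rad/s.  Crank-pin speed |V_A| = rω = 3.2761 m/s, perpendicular to OA.
Rod angle: sinφ = −(r/L) sinθ ⇒ φ = -10.387°; ω_rod = −rω cosθ/√(L²−r²sin²θ) = +30.648 rad/s.
V_P = V_A + ω_rod × AP, with AP = 0.0427 m along the rod.
Components: V_Px = −rω sinθ − a·ω_rod·sinφ = -2.27 m/s;  V_Py = rω cosθ + a·ω_rod·cosφ = -0.82297 m/s.
|V_P| = √(V_Px² + V_Py²) = 2.4145 m/s.

2.41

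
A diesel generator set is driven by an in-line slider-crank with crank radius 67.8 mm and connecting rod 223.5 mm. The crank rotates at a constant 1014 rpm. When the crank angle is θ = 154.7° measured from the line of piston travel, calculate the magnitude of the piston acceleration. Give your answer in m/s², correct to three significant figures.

539

ω = 2π·1014/60 = 106.2 rad/s
x(θ) = r cosθ + √(L² − r² sin²θ); with ω constant, a = ω²·d²x/dθ².
d²x/dθ² = −r cosθ − r²(cos2θ)/√u − r⁴ sin²2θ/(4u^{3/2}),  u = L² − r² sin²θ = 0.0491127 m².
Substituting r = 0.0678 m, L = 0.2235 m, θ = 154.7°: d²x/dθ² = +0.047841 m.
a = ω²·d²x/dθ² = (106.2)²·(+0.047841) = +539.43 m/s²;  |a| = 539.43 m/s².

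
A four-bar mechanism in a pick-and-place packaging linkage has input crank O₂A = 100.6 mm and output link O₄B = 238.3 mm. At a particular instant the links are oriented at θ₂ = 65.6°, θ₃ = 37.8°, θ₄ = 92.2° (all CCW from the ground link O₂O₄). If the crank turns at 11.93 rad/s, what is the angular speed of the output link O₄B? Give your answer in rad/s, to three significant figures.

2.89

ω₂ = 11.93 rad/s
Differentiating the loop-closure r₂e^{iθ₂}+r₃e^{iθ₃}=r₁+r₄e^{iθ₄} gives r₂ω₂e^{iθ₂}+r₃ω₃e^{iθ₃}=r₄ω₄e^{iθ₄}.
Eliminating the other unknown: ω₄ = r₂ω₂ sin(θ₂−θ₃) / [r₄ sin(θ₄−θ₃)].
Numerator sine = +0.46639; denominator sine = +0.81310.
Result = 0.1006·11.93·(+0.46639) / (0.2383·(+0.81310)) = +2.8888 rad/s; magnitude 2.8888 rad/s.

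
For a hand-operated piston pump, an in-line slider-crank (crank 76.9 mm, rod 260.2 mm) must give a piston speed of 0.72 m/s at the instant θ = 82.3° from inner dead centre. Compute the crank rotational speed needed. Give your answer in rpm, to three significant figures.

For an in-line slider-crank, |v_piston| = rω|sinθ|·[1 + r cosθ/√(L² − r² sin²θ)].
With r = 0.0769 m, L = 0.2602 m, θ = 82.3°: the bracketed kinematic factor |dx/dθ| = 0.079363 m.
ω = v/|dx/dθ| = 0.72/0.079363 = 9.0723 rad/s.
N = 60ω/(2π) = 86.634 rpm.

86.6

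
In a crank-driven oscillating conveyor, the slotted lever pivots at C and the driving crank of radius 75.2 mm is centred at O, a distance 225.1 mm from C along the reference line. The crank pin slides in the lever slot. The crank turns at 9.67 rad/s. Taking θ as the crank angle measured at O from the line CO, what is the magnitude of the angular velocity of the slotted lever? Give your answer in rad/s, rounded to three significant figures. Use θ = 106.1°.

0.198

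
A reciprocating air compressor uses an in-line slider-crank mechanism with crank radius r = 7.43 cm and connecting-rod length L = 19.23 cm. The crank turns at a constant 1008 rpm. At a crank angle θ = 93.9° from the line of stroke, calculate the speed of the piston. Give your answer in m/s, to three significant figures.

ω = 2π·1008/60 = 105.6 rad/s
For an in-line slider-crank, x = r cosθ + √(L² − r² sin²θ), so v = −rω sinθ·[1 + r cosθ/√(L² − r² sin²θ)].
With r = 0.0743 m, L = 0.1923 m, θ = 93.9°: √(L² − r² sin²θ) = 0.17744 m.
v = −0.0743·105.6·0.99768·[1 + 0.0743·-0.06802/0.17744] = -7.6019 m/s.
|v| = 7.6019 m/s.

7.60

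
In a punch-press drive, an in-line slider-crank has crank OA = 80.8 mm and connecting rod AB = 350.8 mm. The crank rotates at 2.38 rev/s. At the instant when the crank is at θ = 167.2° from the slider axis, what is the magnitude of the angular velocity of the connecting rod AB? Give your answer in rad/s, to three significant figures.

3.36

ω = 14.95 rad/s (converted from 2.38 rev/s).
The rod makes angle φ with the slider axis where L sinφ = r sinθ; differentiating, L cosφ·φ̇ = r ω cosθ.
L cosφ = √(L² − r² sin²θ) = 0.35034 m.
|ω_rod| = r ω |cosθ| / √(L² − r² sin²θ) = 0.0808·14.95·0.97515/0.35034 = 3.3631 rad/s.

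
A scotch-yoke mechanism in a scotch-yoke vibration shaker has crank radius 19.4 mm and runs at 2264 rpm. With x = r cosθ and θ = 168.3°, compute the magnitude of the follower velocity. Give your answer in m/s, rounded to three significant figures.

ω = 237.1 rad/s (from 2264 rpm).
x = r cosθ ⇒ ẋ = −rω sinθ.
|v| = rω|sinθ| = 0.0194·237.1·|sin 168.3°| = 0.93271 m/s.

0.933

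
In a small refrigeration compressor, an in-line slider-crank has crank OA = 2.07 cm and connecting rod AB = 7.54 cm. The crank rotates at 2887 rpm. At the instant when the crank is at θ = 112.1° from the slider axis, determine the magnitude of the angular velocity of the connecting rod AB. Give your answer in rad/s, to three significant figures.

32.3

ω = 302.3 rad/s (converted from 2887 rpm).
The rod makes angle φ with the slider axis where L sinφ = r sinθ; differentiating, L cosφ·φ̇ = r ω cosθ.
L cosφ = √(L² − r² sin²θ) = 0.07292 m.
|ω_rod| = r ω |cosθ| / √(L² − r² sin²θ) = 0.0207·302.3·0.37622/0.07292 = 32.288 rad/s.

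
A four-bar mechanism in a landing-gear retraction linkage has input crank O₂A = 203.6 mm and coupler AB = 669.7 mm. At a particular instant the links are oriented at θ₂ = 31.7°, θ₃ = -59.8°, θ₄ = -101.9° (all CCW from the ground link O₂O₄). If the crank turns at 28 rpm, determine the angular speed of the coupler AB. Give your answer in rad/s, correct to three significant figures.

0.963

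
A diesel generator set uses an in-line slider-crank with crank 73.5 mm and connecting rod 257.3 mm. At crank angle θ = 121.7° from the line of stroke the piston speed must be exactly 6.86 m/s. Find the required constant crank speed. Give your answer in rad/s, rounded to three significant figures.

For an in-line slider-crank, |v_piston| = rω|sinθ|·[1 + r cosθ/√(L² − r² sin²θ)].
With r = 0.0735 m, L = 0.2573 m, θ = 121.7°: the bracketed kinematic factor |dx/dθ| = 0.052858 m.
ω = v/|dx/dθ| = 6.86/0.052858 = 129.78 rad/s.

130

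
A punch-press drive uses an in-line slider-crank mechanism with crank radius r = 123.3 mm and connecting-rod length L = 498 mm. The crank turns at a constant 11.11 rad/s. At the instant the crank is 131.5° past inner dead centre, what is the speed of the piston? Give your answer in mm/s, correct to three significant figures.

ω = 11.11 rad/s
For an in-line slider-crank, x = r cosθ + √(L² − r² sin²θ), so v = −rω sinθ·[1 + r cosθ/√(L² − r² sin²θ)].
With r = 0.1233 m, L = 0.498 m, θ = 131.5°: √(L² − r² sin²θ) = 0.48936 m.
v = −0.1233·11.11·0.74896·[1 + 0.1233·-0.66262/0.48936] = -0.85468 m/s.
|v| = 0.85468 m/s = 854.68 mm/s.

855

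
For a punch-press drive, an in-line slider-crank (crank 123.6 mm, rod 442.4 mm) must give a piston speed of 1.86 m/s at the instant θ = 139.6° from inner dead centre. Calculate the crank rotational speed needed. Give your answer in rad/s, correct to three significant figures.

For an in-line slider-crank, |v_piston| = rω|sinθ|·[1 + r cosθ/√(L² − r² sin²θ)].
With r = 0.1236 m, L = 0.4424 m, θ = 139.6°: the bracketed kinematic factor |dx/dθ| = 0.062777 m.
ω = v/|dx/dθ| = 1.86/0.062777 = 29.629 rad/s.

29.6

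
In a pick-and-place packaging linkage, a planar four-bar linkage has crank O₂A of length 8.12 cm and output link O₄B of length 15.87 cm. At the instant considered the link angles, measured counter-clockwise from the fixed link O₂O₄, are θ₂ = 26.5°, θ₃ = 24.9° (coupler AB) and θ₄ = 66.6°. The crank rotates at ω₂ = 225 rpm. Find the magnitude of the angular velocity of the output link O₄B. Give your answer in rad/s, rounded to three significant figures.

ω₂ = 23.56 rad/s (from 225 rpm).
Differentiating the loop-closure r₂e^{iθ₂}+r₃e^{iθ₃}=r₁+r₄e^{iθ₄} gives r₂ω₂e^{iθ₂}+r₃ω₃e^{iθ₃}=r₄ω₄e^{iθ₄}.
Eliminating the other unknown: ω₄ = r₂ω₂ sin(θ₂−θ₃) / [r₄ sin(θ₄−θ₃)].
Numerator sine = +0.02792; denominator sine = +0.66523.
Result = 0.0812·23.56·(+0.02792) / (0.1587·(+0.66523)) = +0.50601 rad/s; magnitude 0.50601 rad/s.

0.506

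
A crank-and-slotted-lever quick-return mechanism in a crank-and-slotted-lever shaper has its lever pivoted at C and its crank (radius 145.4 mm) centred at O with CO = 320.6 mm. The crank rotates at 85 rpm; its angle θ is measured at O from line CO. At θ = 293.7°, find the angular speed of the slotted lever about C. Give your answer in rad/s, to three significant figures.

2.20

ω = 8.901 rad/s (from 85 rpm).
Crank pin A relative to C: A = (d + r cosθ, r sinθ); lever angle φ = atan2(r sinθ, d + r cosθ).
Differentiating tanφ: φ̇ = rω(d cosθ + r)/(d² + r² + 2dr cosθ).
d² + r² + 2dr cosθ = |CA|² = 0.161399 m²;  d cosθ + r = +0.27426 m.
|ω_lever| = |0.1454·8.901·+0.27426| / 0.161399 = 2.1993 rad/s.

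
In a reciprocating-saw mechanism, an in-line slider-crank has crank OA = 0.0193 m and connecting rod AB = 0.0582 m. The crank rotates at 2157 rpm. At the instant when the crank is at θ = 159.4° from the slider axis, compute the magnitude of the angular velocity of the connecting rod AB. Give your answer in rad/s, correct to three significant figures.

70.6

ω = 225.9 rad/s (converted from 2157 rpm).
The rod makes angle φ with the slider axis where L sinφ = r sinθ; differentiating, L cosφ·φ̇ = r ω cosθ.
L cosφ = √(L² − r² sin²θ) = 0.057802 m.
|ω_rod| = r ω |cosθ| / √(L² − r² sin²θ) = 0.0193·225.9·0.93606/0.057802 = 70.598 rad/s.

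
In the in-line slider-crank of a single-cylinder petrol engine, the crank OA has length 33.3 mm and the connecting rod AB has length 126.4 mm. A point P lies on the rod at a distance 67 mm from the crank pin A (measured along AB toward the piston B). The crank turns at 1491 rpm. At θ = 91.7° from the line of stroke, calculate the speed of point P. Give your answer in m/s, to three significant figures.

ω = 156.1 rad/s.  Crank-pin speed |V_A| = rω = 5.1994 m/s, perpendicular to OA.
Rod angle: sinφ = −(r/L) sinθ ⇒ φ = -15.268°; ω_rod = −rω cosθ/√(L²−r²sin²θ) = +1.2649 rad/s.
V_P = V_A + ω_rod × AP, with AP = 0.067 m along the rod.
Components: V_Px = −rω sinθ − a·ω_rod·sinφ = -5.1748 m/s;  V_Py = rω cosθ + a·ω_rod·cosφ = -0.072486 m/s.
|V_P| = √(V_Px² + V_Py²) = 5.1753 m/s.

5.18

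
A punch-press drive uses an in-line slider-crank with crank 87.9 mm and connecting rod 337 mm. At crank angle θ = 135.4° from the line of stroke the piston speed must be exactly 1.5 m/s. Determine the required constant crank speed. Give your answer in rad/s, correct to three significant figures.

For an in-line slider-crank, |v_piston| = rω|sinθ|·[1 + r cosθ/√(L² − r² sin²θ)].
With r = 0.0879 m, L = 0.337 m, θ = 135.4°: the bracketed kinematic factor |dx/dθ| = 0.05006 m.
ω = v/|dx/dθ| = 1.5/0.05006 = 29.964 rad/s.

30.0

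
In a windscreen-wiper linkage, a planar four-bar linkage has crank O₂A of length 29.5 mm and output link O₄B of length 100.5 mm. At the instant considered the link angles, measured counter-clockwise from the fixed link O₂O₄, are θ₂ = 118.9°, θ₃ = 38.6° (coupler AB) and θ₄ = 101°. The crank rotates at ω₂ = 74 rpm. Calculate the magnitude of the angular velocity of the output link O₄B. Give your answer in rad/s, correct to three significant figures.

2.53

ω₂ = 7.749 rad/s (from 74 rpm).
Differentiating the loop-closure r₂e^{iθ₂}+r₃e^{iθ₃}=r₁+r₄e^{iθ₄} gives r₂ω₂e^{iθ₂}+r₃ω₃e^{iθ₃}=r₄ω₄e^{iθ₄}.
Eliminating the other unknown: ω₄ = r₂ω₂ sin(θ₂−θ₃) / [r₄ sin(θ₄−θ₃)].
Numerator sine = +0.98570; denominator sine = +0.88620.
Result = 0.0295·7.749·(+0.98570) / (0.1005·(+0.88620)) = +2.53 rad/s; magnitude 2.53 rad/s.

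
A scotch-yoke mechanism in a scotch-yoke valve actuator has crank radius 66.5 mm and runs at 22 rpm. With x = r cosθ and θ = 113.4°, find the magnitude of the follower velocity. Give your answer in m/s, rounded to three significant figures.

ω = 2.304 rad/s (from 22 rpm).
x = r cosθ ⇒ ẋ = −rω sinθ.
|v| = rω|sinθ| = 0.0665·2.304·|sin 113.4°| = 0.1406 m/s.

0.141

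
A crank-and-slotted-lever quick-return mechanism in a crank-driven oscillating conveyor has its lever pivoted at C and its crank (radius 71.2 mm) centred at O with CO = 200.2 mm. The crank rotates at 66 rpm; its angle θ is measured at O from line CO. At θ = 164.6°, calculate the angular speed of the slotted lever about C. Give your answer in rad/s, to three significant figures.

ω = 6.912 rad/s (from 66 rpm).
Crank pin A relative to C: A = (d + r cosθ, r sinθ); lever angle φ = atan2(r sinθ, d + r cosθ).
Differentiating tanφ: φ̇ = rω(d cosθ + r)/(d² + r² + 2dr cosθ).
d² + r² + 2dr cosθ = |CA|² = 0.0176646 m²;  d cosθ + r = -0.12181 m.
|ω_lever| = |0.0712·6.912·-0.12181| / 0.0176646 = 3.3934 rad/s.

3.39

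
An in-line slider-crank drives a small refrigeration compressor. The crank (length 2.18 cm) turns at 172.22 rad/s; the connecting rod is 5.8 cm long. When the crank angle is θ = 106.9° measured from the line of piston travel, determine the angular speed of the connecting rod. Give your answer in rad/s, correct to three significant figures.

20.2

ω = 172.2 rad/s
The rod makes angle φ with the slider axis where L sinφ = r sinθ; differentiating, L cosφ·φ̇ = r ω cosθ.
L cosφ = √(L² − r² sin²θ) = 0.05412 m.
|ω_rod| = r ω |cosθ| / √(L² − r² sin²θ) = 0.0218·172.2·0.29070/0.05412 = 20.167 rad/s.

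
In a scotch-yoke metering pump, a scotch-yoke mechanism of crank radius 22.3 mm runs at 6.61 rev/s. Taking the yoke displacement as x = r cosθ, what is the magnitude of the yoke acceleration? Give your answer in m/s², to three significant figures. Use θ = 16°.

ω = 41.53 rad/s (from 6.61 rev/s).
x = r cosθ ⇒ ẍ = −rω² cosθ (ω constant).
|a| = rω²|cosθ| = 0.0223·(41.53)²·|cos 16°| = 36.975 m/s².

37.0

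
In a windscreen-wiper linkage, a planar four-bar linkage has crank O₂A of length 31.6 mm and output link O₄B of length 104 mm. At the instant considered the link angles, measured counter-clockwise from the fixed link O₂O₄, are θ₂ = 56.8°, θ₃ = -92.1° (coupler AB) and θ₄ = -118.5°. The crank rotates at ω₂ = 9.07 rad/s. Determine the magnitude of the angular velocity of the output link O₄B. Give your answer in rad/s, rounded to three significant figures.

3.20

ω₂ = 9.07 rad/s
Differentiating the loop-closure r₂e^{iθ₂}+r₃e^{iθ₃}=r₁+r₄e^{iθ₄} gives r₂ω₂e^{iθ₂}+r₃ω₃e^{iθ₃}=r₄ω₄e^{iθ₄}.
Eliminating the other unknown: ω₄ = r₂ω₂ sin(θ₂−θ₃) / [r₄ sin(θ₄−θ₃)].
Numerator sine = +0.51653; denominator sine = -0.44464.
Result = 0.0316·9.07·(+0.51653) / (0.104·(-0.44464)) = -3.2015 rad/s; magnitude 3.2015 rad/s.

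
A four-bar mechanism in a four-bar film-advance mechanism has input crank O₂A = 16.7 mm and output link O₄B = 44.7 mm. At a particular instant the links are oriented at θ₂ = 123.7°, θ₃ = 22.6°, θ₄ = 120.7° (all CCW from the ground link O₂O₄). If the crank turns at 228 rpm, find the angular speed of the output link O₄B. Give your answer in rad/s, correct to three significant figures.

8.84

ω₂ = 23.88 rad/s (from 228 rpm).
Differentiating the loop-closure r₂e^{iθ₂}+r₃e^{iθ₃}=r₁+r₄e^{iθ₄} gives r₂ω₂e^{iθ₂}+r₃ω₃e^{iθ₃}=r₄ω₄e^{iθ₄}.
Eliminating the other unknown: ω₄ = r₂ω₂ sin(θ₂−θ₃) / [r₄ sin(θ₄−θ₃)].
Numerator sine = +0.98129; denominator sine = +0.99002.
Result = 0.0167·23.88·(+0.98129) / (0.0447·(+0.99002)) = +8.8415 rad/s; magnitude 8.8415 rad/s.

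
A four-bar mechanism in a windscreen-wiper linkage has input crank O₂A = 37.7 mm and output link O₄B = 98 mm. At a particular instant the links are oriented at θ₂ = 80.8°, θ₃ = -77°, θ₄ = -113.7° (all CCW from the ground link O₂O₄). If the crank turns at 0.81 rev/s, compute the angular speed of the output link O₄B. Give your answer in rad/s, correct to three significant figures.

1.24

ω₂ = 5.089 rad/s (from 0.81 rev/s).
Differentiating the loop-closure r₂e^{iθ₂}+r₃e^{iθ₃}=r₁+r₄e^{iθ₄} gives r₂ω₂e^{iθ₂}+r₃ω₃e^{iθ₃}=r₄ω₄e^{iθ₄}.
Eliminating the other unknown: ω₄ = r₂ω₂ sin(θ₂−θ₃) / [r₄ sin(θ₄−θ₃)].
Numerator sine = +0.37784; denominator sine = -0.59763.
Result = 0.0377·5.089·(+0.37784) / (0.098·(-0.59763)) = -1.2378 rad/s; magnitude 1.2378 rad/s.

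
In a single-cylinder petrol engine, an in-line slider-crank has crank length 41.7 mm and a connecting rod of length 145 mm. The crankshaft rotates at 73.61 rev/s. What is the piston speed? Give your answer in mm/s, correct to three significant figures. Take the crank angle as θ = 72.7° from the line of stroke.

ω = 2π·73.6 = 462.5 rad/s
For an in-line slider-crank, x = r cosθ + √(L² − r² sin²θ), so v = −rω sinθ·[1 + r cosθ/√(L² − r² sin²θ)].
With r = 0.0417 m, L = 0.145 m, θ = 72.7°: √(L² − r² sin²θ) = 0.13943 m.
v = −0.0417·462.5·0.95476·[1 + 0.0417·0.29737/0.13943] = -20.052 m/s.
|v| = 20.052 m/s = 20052 mm/s.

20100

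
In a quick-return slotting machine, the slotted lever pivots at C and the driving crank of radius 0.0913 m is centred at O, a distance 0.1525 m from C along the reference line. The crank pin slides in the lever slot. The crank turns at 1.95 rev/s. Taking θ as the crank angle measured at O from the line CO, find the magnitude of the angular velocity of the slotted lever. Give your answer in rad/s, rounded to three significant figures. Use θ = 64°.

ω = 12.25 rad/s (from 1.95 rev/s).
Crank pin A relative to C: A = (d + r cosθ, r sinθ); lever angle φ = atan2(r sinθ, d + r cosθ).
Differentiating tanφ: φ̇ = rω(d cosθ + r)/(d² + r² + 2dr cosθ).
d² + r² + 2dr cosθ = |CA|² = 0.043799 m²;  d cosθ + r = +0.15815 m.
|ω_lever| = |0.0913·12.25·+0.15815| / 0.043799 = 4.0392 rad/s.

4.04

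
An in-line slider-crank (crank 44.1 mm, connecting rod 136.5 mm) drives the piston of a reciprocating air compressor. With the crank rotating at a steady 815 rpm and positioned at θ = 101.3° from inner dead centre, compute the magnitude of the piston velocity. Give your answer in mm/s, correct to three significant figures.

ω = 2π·815/60 = 85.35 rad/s
For an in-line slider-crank, x = r cosθ + √(L² − r² sin²θ), so v = −rω sinθ·[1 + r cosθ/√(L² − r² sin²θ)].
With r = 0.0441 m, L = 0.1365 m, θ = 101.3°: √(L² − r² sin²θ) = 0.12947 m.
v = −0.0441·85.35·0.98061·[1 + 0.0441·-0.19595/0.12947] = -3.4445 m/s.
|v| = 3.4445 m/s = 3444.5 mm/s.

3440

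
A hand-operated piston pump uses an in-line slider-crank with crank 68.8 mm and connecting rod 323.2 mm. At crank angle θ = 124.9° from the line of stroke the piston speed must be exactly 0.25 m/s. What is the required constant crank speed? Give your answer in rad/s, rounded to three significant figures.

For an in-line slider-crank, |v_piston| = rω|sinθ|·[1 + r cosθ/√(L² − r² sin²θ)].
With r = 0.0688 m, L = 0.3232 m, θ = 124.9°: the bracketed kinematic factor |dx/dθ| = 0.049447 m.
ω = v/|dx/dθ| = 0.25/0.049447 = 5.0559 rad/s.

5.06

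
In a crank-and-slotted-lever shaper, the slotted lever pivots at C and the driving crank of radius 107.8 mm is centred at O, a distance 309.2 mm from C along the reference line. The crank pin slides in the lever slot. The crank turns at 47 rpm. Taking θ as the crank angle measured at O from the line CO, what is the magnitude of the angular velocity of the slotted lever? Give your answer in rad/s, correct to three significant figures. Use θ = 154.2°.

1.92

ω = 4.922 rad/s (from 47 rpm).
Crank pin A relative to C: A = (d + r cosθ, r sinθ); lever angle φ = atan2(r sinθ, d + r cosθ).
Differentiating tanφ: φ̇ = rω(d cosθ + r)/(d² + r² + 2dr cosθ).
d² + r² + 2dr cosθ = |CA|² = 0.0472071 m²;  d cosθ + r = -0.17058 m.
|ω_lever| = |0.1078·4.922·-0.17058| / 0.0472071 = 1.9172 rad/s.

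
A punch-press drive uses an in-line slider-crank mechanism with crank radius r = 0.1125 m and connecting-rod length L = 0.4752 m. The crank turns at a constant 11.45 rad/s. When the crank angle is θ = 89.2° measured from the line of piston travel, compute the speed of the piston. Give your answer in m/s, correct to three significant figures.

1.29

ω = 11.45 rad/s
For an in-line slider-crank, x = r cosθ + √(L² − r² sin²θ), so v = −rω sinθ·[1 + r cosθ/√(L² − r² sin²θ)].
With r = 0.1125 m, L = 0.4752 m, θ = 89.2°: √(L² − r² sin²θ) = 0.46169 m.
v = −0.1125·11.45·0.99990·[1 + 0.1125·0.01396/0.46169] = -1.2924 m/s.
|v| = 1.2924 m/s.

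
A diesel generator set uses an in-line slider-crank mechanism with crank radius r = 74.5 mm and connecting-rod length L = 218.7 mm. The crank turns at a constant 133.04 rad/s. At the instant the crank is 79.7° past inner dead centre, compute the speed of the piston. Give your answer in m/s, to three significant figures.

10.4

ω = 133 rad/s
For an in-line slider-crank, x = r cosθ + √(L² − r² sin²θ), so v = −rω sinθ·[1 + r cosθ/√(L² − r² sin²θ)].
With r = 0.0745 m, L = 0.2187 m, θ = 79.7°: √(L² − r² sin²θ) = 0.20605 m.
v = −0.0745·133·0.98389·[1 + 0.0745·0.17880/0.20605] = -10.382 m/s.
|v| = 10.382 m/s.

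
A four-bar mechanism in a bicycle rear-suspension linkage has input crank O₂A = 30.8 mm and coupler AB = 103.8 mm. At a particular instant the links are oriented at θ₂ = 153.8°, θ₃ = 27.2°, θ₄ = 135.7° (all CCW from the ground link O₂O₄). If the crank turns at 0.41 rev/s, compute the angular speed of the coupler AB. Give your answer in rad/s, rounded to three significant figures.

0.250

ω₂ = 2.576 rad/s (from 0.41 rev/s).
Differentiating the loop-closure r₂e^{iθ₂}+r₃e^{iθ₃}=r₁+r₄e^{iθ₄} gives r₂ω₂e^{iθ₂}+r₃ω₃e^{iθ₃}=r₄ω₄e^{iθ₄}.
Eliminating the other unknown: ω₃ = r₂ω₂ sin(θ₄−θ₂) / [r₃ sin(θ₃−θ₄)].
Numerator sine = -0.31068; denominator sine = -0.94832.
Result = 0.0308·2.576·(-0.31068) / (0.1038·(-0.94832)) = +0.25042 rad/s; magnitude 0.25042 rad/s.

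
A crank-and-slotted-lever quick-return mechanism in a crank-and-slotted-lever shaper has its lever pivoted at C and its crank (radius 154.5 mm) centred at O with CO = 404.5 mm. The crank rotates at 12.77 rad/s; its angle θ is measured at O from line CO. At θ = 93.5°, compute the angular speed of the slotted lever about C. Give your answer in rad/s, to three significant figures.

1.42

ω = 12.77 rad/s
Crank pin A relative to C: A = (d + r cosθ, r sinθ); lever angle φ = atan2(r sinθ, d + r cosθ).
Differentiating tanφ: φ̇ = rω(d cosθ + r)/(d² + r² + 2dr cosθ).
d² + r² + 2dr cosθ = |CA|² = 0.17986 m²;  d cosθ + r = +0.12981 m.
|ω_lever| = |0.1545·12.77·+0.12981| / 0.17986 = 1.4239 rad/s.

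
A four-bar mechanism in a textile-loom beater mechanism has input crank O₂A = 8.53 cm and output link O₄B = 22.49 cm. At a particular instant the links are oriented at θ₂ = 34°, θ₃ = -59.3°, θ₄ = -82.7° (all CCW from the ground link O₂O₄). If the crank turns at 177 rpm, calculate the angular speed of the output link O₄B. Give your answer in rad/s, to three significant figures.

17.7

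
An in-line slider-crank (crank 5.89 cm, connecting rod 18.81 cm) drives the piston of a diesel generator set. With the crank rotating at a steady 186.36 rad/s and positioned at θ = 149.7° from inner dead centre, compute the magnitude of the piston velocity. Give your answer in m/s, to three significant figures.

4.02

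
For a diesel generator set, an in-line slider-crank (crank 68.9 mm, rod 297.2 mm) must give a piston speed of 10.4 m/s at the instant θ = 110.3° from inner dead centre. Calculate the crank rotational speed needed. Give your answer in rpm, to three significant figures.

1670

For an in-line slider-crank, |v_piston| = rω|sinθ|·[1 + r cosθ/√(L² − r² sin²θ)].
With r = 0.0689 m, L = 0.2972 m, θ = 110.3°: the bracketed kinematic factor |dx/dθ| = 0.059296 m.
ω = v/|dx/dθ| = 10.4/0.059296 = 175.39 rad/s.
N = 60ω/(2π) = 1674.9 rpm.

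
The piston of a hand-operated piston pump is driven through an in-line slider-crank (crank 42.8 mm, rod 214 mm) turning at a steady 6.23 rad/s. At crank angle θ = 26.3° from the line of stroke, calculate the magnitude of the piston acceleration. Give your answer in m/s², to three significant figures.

1.69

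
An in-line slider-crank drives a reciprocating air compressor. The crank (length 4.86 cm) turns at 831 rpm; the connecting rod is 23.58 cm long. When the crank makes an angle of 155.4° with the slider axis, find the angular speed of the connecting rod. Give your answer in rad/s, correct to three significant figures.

16.4

ω = 87.02 rad/s (converted from 831 rpm).
The rod makes angle φ with the slider axis where L sinφ = r sinθ; differentiating, L cosφ·φ̇ = r ω cosθ.
L cosφ = √(L² − r² sin²θ) = 0.23493 m.
|ω_rod| = r ω |cosθ| / √(L² − r² sin²θ) = 0.0486·87.02·0.90924/0.23493 = 16.368 rad/s.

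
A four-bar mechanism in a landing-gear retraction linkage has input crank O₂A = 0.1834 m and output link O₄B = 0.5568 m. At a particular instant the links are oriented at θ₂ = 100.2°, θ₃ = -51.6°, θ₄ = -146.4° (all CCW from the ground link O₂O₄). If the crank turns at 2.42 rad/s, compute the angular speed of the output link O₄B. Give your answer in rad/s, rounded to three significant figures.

0.378

ω₂ = 2.42 rad/s
Differentiating the loop-closure r₂e^{iθ₂}+r₃e^{iθ₃}=r₁+r₄e^{iθ₄} gives r₂ω₂e^{iθ₂}+r₃ω₃e^{iθ₃}=r₄ω₄e^{iθ₄}.
Eliminating the other unknown: ω₄ = r₂ω₂ sin(θ₂−θ₃) / [r₄ sin(θ₄−θ₃)].
Numerator sine = +0.47255; denominator sine = -0.99649.
Result = 0.1834·2.42·(+0.47255) / (0.5568·(-0.99649)) = -0.378 rad/s; magnitude 0.378 rad/s.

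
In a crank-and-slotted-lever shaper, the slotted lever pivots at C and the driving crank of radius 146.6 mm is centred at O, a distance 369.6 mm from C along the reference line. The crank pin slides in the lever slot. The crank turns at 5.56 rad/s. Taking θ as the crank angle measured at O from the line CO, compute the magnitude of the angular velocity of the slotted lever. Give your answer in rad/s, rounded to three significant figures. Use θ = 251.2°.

ω = 5.56 rad/s
Crank pin A relative to C: A = (d + r cosθ, r sinθ); lever angle φ = atan2(r sinθ, d + r cosθ).
Differentiating tanφ: φ̇ = rω(d cosθ + r)/(d² + r² + 2dr cosθ).
d² + r² + 2dr cosθ = |CA|² = 0.123173 m²;  d cosθ + r = +0.027491 m.
|ω_lever| = |0.1466·5.56·+0.027491| / 0.123173 = 0.18192 rad/s.

0.182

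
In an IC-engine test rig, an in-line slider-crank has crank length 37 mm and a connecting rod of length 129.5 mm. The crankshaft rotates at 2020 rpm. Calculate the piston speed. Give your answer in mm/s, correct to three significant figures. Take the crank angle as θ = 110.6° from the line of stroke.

ω = 2π·2020/60 = 211.5 rad/s
For an in-line slider-crank, x = r cosθ + √(L² − r² sin²θ), so v = −rω sinθ·[1 + r cosθ/√(L² − r² sin²θ)].
With r = 0.037 m, L = 0.1295 m, θ = 110.6°: √(L² − r² sin²θ) = 0.12478 m.
v = −0.037·211.5·0.93606·[1 + 0.037·-0.35184/0.12478] = -6.562 m/s.
|v| = 6.562 m/s = 6562 mm/s.

6560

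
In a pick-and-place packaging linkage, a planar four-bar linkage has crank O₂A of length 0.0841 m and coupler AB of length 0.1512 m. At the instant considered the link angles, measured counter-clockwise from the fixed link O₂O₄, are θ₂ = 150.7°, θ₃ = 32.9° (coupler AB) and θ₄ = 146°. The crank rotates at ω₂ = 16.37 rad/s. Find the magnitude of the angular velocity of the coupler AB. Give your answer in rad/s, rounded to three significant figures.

ω₂ = 16.37 rad/s
Differentiating the loop-closure r₂e^{iθ₂}+r₃e^{iθ₃}=r₁+r₄e^{iθ₄} gives r₂ω₂e^{iθ₂}+r₃ω₃e^{iθ₃}=r₄ω₄e^{iθ₄}.
Eliminating the other unknown: ω₃ = r₂ω₂ sin(θ₄−θ₂) / [r₃ sin(θ₃−θ₄)].
Numerator sine = -0.08194; denominator sine = -0.91982.
Result = 0.0841·16.37·(-0.08194) / (0.1512·(-0.91982)) = +0.81111 rad/s; magnitude 0.81111 rad/s.

0.811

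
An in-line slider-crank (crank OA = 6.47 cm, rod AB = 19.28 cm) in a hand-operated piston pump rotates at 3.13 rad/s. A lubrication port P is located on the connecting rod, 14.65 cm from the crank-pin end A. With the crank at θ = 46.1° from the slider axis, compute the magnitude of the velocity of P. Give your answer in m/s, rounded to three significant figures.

ω = 3.13 rad/s.  Crank-pin speed |V_A| = rω = 0.20251 m/s, perpendicular to OA.
Rod angle: sinφ = −(r/L) sinθ ⇒ φ = -13.993°; ω_rod = −rω cosθ/√(L²−r²sin²θ) = -0.7506 rad/s.
V_P = V_A + ω_rod × AP, with AP = 0.1465 m along the rod.
Components: V_Px = −rω sinθ − a·ω_rod·sinφ = -0.17251 m/s;  V_Py = rω cosθ + a·ω_rod·cosφ = +0.033722 m/s.
|V_P| = √(V_Px² + V_Py²) = 0.17577 m/s.

0.176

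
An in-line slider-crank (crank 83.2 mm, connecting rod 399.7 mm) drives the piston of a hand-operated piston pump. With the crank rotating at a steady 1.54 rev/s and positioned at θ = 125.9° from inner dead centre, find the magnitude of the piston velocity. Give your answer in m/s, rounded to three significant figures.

0.571

ω = 2π·1.54 = 9.676 rad/s
For an in-line slider-crank, x = r cosθ + √(L² − r² sin²θ), so v = −rω sinθ·[1 + r cosθ/√(L² − r² sin²θ)].
With r = 0.0832 m, L = 0.3997 m, θ = 125.9°: √(L² − r² sin²θ) = 0.39398 m.
v = −0.0832·9.676·0.81004·[1 + 0.0832·-0.58637/0.39398] = -0.57137 m/s.
|v| = 0.57137 m/s.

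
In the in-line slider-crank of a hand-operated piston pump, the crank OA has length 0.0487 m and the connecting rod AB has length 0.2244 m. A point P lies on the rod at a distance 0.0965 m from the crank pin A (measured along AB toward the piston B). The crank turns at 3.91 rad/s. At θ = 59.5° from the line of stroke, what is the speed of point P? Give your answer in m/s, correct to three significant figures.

0.181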